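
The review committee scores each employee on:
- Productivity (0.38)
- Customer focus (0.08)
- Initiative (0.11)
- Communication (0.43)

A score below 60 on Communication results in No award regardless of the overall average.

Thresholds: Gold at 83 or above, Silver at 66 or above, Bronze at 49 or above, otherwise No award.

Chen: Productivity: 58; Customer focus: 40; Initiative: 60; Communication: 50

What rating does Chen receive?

Communication score 50 < 60: minimum not met.
Weighted total:
  Productivity 58 × 0.38 = 22.04
  Customer focus 40 × 0.08 = 3.2
  Initiative 60 × 0.11 = 6.6
  Communication 50 × 0.43 = 21.5
Sum = 53.34
Because the Communication minimum was not met, the result is No award.

No award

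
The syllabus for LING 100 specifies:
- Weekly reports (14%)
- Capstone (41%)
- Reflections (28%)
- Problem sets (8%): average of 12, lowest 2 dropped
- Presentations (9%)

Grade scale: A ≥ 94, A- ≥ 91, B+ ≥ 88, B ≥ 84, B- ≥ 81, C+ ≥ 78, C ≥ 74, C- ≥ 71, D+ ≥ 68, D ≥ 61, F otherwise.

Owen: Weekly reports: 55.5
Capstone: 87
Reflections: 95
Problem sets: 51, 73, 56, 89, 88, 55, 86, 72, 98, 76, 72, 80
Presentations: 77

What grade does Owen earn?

Problem sets: drop 51, 55 → average of remaining 10 = 790/10 = 79
Weighted total:
  Weekly reports 55.5 × 0.14 = 7.77
  Capstone 87 × 0.41 = 35.67
  Reflections 95 × 0.28 = 26.6
  Problem sets 79 × 0.08 = 6.32
  Presentations 77 × 0.09 = 6.93
Sum = 83.29
83.29 is ≥ 81 and < 84 → B-

B-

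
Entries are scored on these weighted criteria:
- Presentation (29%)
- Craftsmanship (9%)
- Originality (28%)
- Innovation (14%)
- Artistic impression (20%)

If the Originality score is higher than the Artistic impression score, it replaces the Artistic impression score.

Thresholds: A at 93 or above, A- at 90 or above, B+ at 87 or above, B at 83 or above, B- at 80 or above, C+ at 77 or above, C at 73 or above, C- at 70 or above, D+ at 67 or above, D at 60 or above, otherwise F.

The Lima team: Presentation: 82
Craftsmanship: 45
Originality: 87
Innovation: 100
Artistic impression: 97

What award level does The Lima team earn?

B

Originality (87) ≤ Artistic impression (97), so Artistic impression stays at 97.
Weighted total:
  Presentation 82 × 0.29 = 23.78
  Craftsmanship 45 × 0.09 = 4.05
  Originality 87 × 0.28 = 24.36
  Innovation 100 × 0.14 = 14
  Artistic impression 97 × 0.2 = 19.4
Sum = 85.59
85.59 is ≥ 83 and < 87 → B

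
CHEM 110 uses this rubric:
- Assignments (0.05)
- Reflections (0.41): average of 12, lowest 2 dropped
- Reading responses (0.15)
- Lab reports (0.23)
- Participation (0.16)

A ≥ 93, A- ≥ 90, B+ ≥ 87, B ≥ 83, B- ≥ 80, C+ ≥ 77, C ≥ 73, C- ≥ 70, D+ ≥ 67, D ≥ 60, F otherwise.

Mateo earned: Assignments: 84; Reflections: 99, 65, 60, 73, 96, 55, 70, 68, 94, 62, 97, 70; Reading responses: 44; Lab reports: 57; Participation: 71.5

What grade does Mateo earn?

D+

Reflections: drop 55, 60 → average of remaining 10 = 794/10 = 79.4
Weighted total:
  Assignments 84 × 0.05 = 4.2
  Reflections 79.4 × 0.41 = 32.554
  Reading responses 44 × 0.15 = 6.6
  Lab reports 57 × 0.23 = 13.11
  Participation 71.5 × 0.16 = 11.44
Sum = 67.904
67.904 is ≥ 67 and < 70 → D+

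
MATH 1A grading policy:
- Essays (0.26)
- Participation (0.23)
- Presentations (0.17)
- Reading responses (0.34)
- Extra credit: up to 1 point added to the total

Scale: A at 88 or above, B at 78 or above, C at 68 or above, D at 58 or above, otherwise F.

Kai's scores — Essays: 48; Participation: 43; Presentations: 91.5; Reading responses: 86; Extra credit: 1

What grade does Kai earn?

Weighted total:
  Essays 48 × 0.26 = 12.48
  Participation 43 × 0.23 = 9.89
  Presentations 91.5 × 0.17 = 15.555
  Reading responses 86 × 0.34 = 29.24
Sum = 67.165
Extra credit: 67.165 + 1 = 68.165
68.165 is ≥ 68 and < 78 → C

C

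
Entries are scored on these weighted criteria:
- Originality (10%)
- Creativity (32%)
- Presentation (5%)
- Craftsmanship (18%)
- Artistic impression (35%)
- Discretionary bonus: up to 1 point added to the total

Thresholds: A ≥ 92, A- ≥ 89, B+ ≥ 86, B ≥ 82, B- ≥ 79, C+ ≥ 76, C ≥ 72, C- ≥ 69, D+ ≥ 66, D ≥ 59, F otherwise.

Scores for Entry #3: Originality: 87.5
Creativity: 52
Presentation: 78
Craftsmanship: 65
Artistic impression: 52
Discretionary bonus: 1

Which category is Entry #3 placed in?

D

Weighted total:
  Originality 87.5 × 0.1 = 8.75
  Creativity 52 × 0.32 = 16.64
  Presentation 78 × 0.05 = 3.9
  Craftsmanship 65 × 0.18 = 11.7
  Artistic impression 52 × 0.35 = 18.2
Sum = 59.19
Discretionary bonus: 59.19 + 1 = 60.19
60.19 is ≥ 59 and < 66 → D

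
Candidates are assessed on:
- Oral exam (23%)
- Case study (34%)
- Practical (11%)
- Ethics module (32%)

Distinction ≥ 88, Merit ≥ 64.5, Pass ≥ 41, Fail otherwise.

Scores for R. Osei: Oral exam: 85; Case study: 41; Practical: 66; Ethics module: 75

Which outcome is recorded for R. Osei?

Weighted total:
  Oral exam 85 × 0.23 = 19.55
  Case study 41 × 0.34 = 13.94
  Practical 66 × 0.11 = 7.26
  Ethics module 75 × 0.32 = 24
Sum = 64.75
64.75 is ≥ 64.5 and < 88 → Merit

Merit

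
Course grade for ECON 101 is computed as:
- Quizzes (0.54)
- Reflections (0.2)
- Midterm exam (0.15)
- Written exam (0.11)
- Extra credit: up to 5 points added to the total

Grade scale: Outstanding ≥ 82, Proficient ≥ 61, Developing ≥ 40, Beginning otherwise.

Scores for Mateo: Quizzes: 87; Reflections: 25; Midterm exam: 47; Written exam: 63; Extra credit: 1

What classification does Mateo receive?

Weighted total:
  Quizzes 87 × 0.54 = 46.98
  Reflections 25 × 0.2 = 5
  Midterm exam 47 × 0.15 = 7.05
  Written exam 63 × 0.11 = 6.93
Sum = 65.96
Extra credit: 65.96 + 1 = 66.96
66.96 is ≥ 61 and < 82 → Proficient

Proficient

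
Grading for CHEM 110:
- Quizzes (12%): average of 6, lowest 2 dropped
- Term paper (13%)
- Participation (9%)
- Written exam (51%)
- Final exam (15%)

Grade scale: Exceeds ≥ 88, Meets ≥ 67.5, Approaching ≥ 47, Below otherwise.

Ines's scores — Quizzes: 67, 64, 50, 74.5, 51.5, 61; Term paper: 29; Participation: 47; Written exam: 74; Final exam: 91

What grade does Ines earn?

Quizzes: drop 50, 51.5 → average of remaining 4 = 266.5/4 = 66.625
Weighted total:
  Quizzes 66.625 × 0.12 = 7.995
  Term paper 29 × 0.13 = 3.77
  Participation 47 × 0.09 = 4.23
  Written exam 74 × 0.51 = 37.74
  Final exam 91 × 0.15 = 13.65
Sum = 67.385
67.385 is ≥ 47 and < 67.5 → Approaching

Approaching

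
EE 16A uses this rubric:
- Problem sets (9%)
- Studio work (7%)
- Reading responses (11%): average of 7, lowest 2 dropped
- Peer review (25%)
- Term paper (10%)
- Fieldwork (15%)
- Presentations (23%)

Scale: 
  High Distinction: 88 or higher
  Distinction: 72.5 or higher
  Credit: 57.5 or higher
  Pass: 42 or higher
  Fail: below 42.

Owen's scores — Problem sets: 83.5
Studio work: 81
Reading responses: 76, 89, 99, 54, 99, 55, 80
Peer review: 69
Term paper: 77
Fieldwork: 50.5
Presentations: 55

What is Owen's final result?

Credit

Reading responses: drop 54, 55 → average of remaining 5 = 443/5 = 88.6
Weighted total:
  Problem sets 83.5 × 0.09 = 7.515
  Studio work 81 × 0.07 = 5.67
  Reading responses 88.6 × 0.11 = 9.746
  Peer review 69 × 0.25 = 17.25
  Term paper 77 × 0.1 = 7.7
  Fieldwork 50.5 × 0.15 = 7.575
  Presentations 55 × 0.23 = 12.65
Sum = 68.106
68.106 is ≥ 57.5 and < 72.5 → Credit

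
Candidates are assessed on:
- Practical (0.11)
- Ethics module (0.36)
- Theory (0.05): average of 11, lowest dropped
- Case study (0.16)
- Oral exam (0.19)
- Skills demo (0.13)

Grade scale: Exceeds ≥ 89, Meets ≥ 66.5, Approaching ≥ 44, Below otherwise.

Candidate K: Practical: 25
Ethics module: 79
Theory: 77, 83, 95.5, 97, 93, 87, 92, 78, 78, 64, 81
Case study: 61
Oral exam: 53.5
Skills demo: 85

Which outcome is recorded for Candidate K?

Approaching

Theory: drop 64 → average of remaining 10 = 861.5/10 = 86.15
Weighted total:
  Practical 25 × 0.11 = 2.75
  Ethics module 79 × 0.36 = 28.44
  Theory 86.15 × 0.05 = 4.3075
  Case study 61 × 0.16 = 9.76
  Oral exam 53.5 × 0.19 = 10.165
  Skills demo 85 × 0.13 = 11.05
Sum = 66.4725
66.4725 is ≥ 44 and < 66.5 → Approaching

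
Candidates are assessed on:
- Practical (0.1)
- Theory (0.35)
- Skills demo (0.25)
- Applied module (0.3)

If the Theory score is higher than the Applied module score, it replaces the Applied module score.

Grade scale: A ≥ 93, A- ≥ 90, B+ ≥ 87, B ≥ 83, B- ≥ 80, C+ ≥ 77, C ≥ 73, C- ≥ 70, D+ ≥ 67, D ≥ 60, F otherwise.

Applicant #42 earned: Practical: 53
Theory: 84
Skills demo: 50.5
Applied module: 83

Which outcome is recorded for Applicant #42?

C-

Theory (84) > Applied module (83), so Applied module counts as 84.
Weighted total:
  Practical 53 × 0.1 = 5.3
  Theory 84 × 0.35 = 29.4
  Skills demo 50.5 × 0.25 = 12.625
  Applied module 84 × 0.3 = 25.2
Sum = 72.525
72.525 is ≥ 70 and < 73 → C-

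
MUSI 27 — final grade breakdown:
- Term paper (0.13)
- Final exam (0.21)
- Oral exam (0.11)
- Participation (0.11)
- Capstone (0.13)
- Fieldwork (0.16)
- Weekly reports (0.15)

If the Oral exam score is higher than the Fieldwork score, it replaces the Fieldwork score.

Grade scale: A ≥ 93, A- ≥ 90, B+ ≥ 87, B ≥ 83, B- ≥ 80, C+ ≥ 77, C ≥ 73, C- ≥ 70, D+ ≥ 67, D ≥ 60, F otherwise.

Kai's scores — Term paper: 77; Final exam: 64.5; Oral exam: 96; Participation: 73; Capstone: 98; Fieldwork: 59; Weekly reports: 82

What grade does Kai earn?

B-

Oral exam (96) > Fieldwork (59), so Fieldwork counts as 96.
Weighted total:
  Term paper 77 × 0.13 = 10.01
  Final exam 64.5 × 0.21 = 13.545
  Oral exam 96 × 0.11 = 10.56
  Participation 73 × 0.11 = 8.03
  Capstone 98 × 0.13 = 12.74
  Fieldwork 96 × 0.16 = 15.36
  Weekly reports 82 × 0.15 = 12.3
Sum = 82.545
82.545 is ≥ 80 and < 83 → B-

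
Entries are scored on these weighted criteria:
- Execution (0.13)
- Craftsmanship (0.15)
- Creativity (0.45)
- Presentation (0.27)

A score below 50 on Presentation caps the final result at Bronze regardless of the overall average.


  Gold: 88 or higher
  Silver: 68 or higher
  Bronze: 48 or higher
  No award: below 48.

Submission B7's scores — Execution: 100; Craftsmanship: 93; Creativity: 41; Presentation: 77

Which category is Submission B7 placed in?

Presentation score 77 ≥ 50: minimum met.
Weighted total:
  Execution 100 × 0.13 = 13
  Craftsmanship 93 × 0.15 = 13.95
  Creativity 41 × 0.45 = 18.45
  Presentation 77 × 0.27 = 20.79
Sum = 66.19
66.19 is ≥ 48 and < 68 → Bronze

Bronze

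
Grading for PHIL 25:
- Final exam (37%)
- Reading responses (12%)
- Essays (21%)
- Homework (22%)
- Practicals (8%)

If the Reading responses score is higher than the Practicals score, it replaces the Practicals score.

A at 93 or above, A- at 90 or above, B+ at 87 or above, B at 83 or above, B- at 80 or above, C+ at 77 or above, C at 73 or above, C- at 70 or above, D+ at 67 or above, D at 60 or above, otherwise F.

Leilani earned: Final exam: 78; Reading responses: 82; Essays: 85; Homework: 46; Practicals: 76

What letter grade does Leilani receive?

C

Reading responses (82) > Practicals (76), so Practicals counts as 82.
Weighted total:
  Final exam 78 × 0.37 = 28.86
  Reading responses 82 × 0.12 = 9.84
  Essays 85 × 0.21 = 17.85
  Homework 46 × 0.22 = 10.12
  Practicals 82 × 0.08 = 6.56
Sum = 73.23
73.23 is ≥ 73 and < 77 → C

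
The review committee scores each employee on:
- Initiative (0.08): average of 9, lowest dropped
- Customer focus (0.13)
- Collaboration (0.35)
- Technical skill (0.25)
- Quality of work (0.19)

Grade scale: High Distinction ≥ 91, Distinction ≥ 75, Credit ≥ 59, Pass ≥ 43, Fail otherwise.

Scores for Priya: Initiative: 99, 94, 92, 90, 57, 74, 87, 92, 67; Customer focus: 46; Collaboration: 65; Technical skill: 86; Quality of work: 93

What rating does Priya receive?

Credit

Initiative: drop 57 → average of remaining 8 = 695/8 = 86.875
Weighted total:
  Initiative 86.875 × 0.08 = 6.95
  Customer focus 46 × 0.13 = 5.98
  Collaboration 65 × 0.35 = 22.75
  Technical skill 86 × 0.25 = 21.5
  Quality of work 93 × 0.19 = 17.67
Sum = 74.85
74.85 is ≥ 59 and < 75 → Credit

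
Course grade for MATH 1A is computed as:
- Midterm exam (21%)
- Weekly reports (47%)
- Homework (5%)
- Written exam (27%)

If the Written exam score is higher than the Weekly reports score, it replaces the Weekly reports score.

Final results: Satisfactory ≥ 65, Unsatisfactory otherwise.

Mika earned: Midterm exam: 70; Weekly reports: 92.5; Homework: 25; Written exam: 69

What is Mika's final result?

Written exam (69) ≤ Weekly reports (92.5), so Weekly reports stays at 92.5.
Weighted total:
  Midterm exam 70 × 0.21 = 14.7
  Weekly reports 92.5 × 0.47 = 43.475
  Homework 25 × 0.05 = 1.25
  Written exam 69 × 0.27 = 18.63
Sum = 78.055
78.055 ≥ 65 → Satisfactory

Satisfactory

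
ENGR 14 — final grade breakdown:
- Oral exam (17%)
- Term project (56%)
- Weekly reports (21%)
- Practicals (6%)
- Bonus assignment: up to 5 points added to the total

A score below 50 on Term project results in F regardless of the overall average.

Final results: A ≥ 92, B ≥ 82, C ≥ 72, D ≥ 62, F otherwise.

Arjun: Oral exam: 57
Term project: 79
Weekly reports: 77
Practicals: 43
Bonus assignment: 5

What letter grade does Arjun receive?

C

Term project score 79 ≥ 50: minimum met.
Weighted total:
  Oral exam 57 × 0.17 = 9.69
  Term project 79 × 0.56 = 44.24
  Weekly reports 77 × 0.21 = 16.17
  Practicals 43 × 0.06 = 2.58
Sum = 72.68
Bonus assignment: 72.68 + 5 = 77.68
77.68 is ≥ 72 and < 82 → C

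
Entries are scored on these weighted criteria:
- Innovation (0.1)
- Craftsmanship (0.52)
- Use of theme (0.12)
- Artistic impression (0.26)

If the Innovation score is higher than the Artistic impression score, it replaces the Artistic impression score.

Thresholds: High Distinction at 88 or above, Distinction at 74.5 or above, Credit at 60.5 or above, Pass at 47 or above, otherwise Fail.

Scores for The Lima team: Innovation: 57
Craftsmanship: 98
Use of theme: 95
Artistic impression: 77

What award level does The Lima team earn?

High Distinction

Innovation (57) ≤ Artistic impression (77), so Artistic impression stays at 77.
Weighted total:
  Innovation 57 × 0.1 = 5.7
  Craftsmanship 98 × 0.52 = 50.96
  Use of theme 95 × 0.12 = 11.4
  Artistic impression 77 × 0.26 = 20.02
Sum = 88.08
88.08 ≥ 88 → High Distinction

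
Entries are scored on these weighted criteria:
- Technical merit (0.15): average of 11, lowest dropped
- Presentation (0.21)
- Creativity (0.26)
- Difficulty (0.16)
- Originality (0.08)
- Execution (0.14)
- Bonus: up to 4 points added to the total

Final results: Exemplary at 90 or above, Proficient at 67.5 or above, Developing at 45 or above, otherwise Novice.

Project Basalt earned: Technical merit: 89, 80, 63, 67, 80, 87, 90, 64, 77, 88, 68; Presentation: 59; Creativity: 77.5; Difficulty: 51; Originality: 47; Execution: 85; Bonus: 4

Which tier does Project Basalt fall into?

Proficient

Technical merit: drop 63 → average of remaining 10 = 790/10 = 79
Weighted total:
  Technical merit 79 × 0.15 = 11.85
  Presentation 59 × 0.21 = 12.39
  Creativity 77.5 × 0.26 = 20.15
  Difficulty 51 × 0.16 = 8.16
  Originality 47 × 0.08 = 3.76
  Execution 85 × 0.14 = 11.9
Sum = 68.21
Bonus: 68.21 + 4 = 72.21
72.21 is ≥ 67.5 and < 90 → Proficient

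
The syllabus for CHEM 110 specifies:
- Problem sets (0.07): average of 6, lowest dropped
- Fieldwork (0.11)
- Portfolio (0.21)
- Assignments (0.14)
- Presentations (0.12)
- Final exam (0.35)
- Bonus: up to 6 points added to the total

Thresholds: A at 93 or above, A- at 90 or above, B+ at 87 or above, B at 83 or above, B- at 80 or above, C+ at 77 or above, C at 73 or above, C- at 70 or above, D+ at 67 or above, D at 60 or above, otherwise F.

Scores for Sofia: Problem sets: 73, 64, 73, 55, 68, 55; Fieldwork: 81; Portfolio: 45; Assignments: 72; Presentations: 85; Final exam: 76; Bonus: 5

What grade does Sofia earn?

Problem sets: drop 55 → average of remaining 5 = 333/5 = 66.6
Weighted total:
  Problem sets 66.6 × 0.07 = 4.662
  Fieldwork 81 × 0.11 = 8.91
  Portfolio 45 × 0.21 = 9.45
  Assignments 72 × 0.14 = 10.08
  Presentations 85 × 0.12 = 10.2
  Final exam 76 × 0.35 = 26.6
Sum = 69.902
Bonus: 69.902 + 5 = 74.902
74.902 is ≥ 73 and < 77 → C

C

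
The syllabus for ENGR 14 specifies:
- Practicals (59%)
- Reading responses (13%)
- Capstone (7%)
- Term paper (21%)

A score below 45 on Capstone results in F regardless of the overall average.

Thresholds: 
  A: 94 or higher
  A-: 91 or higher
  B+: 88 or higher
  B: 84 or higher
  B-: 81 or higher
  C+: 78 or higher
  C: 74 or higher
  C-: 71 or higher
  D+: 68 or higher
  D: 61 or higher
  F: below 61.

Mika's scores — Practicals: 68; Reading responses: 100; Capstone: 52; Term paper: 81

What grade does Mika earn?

C-

Capstone score 52 ≥ 45: minimum met.
Weighted total:
  Practicals 68 × 0.59 = 40.12
  Reading responses 100 × 0.13 = 13
  Capstone 52 × 0.07 = 3.64
  Term paper 81 × 0.21 = 17.01
Sum = 73.77
73.77 is ≥ 71 and < 74 → C-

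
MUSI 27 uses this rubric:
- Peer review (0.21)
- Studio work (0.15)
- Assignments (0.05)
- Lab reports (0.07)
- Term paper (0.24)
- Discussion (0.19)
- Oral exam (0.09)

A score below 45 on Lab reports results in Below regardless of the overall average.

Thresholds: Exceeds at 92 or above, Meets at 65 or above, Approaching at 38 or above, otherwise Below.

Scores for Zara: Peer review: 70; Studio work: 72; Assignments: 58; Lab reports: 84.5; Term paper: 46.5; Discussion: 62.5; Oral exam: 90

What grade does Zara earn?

Lab reports score 84.5 ≥ 45: minimum met.
Weighted total:
  Peer review 70 × 0.21 = 14.7
  Studio work 72 × 0.15 = 10.8
  Assignments 58 × 0.05 = 2.9
  Lab reports 84.5 × 0.07 = 5.915
  Term paper 46.5 × 0.24 = 11.16
  Discussion 62.5 × 0.19 = 11.875
  Oral exam 90 × 0.09 = 8.1
Sum = 65.45
65.45 is ≥ 65 and < 92 → Meets

Meets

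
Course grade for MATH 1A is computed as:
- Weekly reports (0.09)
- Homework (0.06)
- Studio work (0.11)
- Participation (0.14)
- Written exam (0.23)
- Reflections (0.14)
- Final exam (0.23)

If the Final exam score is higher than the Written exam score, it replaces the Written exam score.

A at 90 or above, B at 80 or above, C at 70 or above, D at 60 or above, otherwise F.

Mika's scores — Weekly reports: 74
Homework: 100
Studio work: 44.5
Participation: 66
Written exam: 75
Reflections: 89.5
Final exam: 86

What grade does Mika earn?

C

Final exam (86) > Written exam (75), so Written exam counts as 86.
Weighted total:
  Weekly reports 74 × 0.09 = 6.66
  Homework 100 × 0.06 = 6
  Studio work 44.5 × 0.11 = 4.895
  Participation 66 × 0.14 = 9.24
  Written exam 86 × 0.23 = 19.78
  Reflections 89.5 × 0.14 = 12.53
  Final exam 86 × 0.23 = 19.78
Sum = 78.885
78.885 is ≥ 70 and < 80 → C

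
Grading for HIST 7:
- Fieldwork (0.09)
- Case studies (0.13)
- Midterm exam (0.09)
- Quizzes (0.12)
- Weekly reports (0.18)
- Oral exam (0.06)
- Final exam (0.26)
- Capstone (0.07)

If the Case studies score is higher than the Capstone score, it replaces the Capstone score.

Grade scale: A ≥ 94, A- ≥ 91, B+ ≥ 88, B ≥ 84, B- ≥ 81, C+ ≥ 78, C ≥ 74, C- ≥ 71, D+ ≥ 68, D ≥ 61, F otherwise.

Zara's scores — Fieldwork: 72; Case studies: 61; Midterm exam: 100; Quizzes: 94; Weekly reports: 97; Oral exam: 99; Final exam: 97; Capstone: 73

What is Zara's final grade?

B+

Case studies (61) ≤ Capstone (73), so Capstone stays at 73.
Weighted total:
  Fieldwork 72 × 0.09 = 6.48
  Case studies 61 × 0.13 = 7.93
  Midterm exam 100 × 0.09 = 9
  Quizzes 94 × 0.12 = 11.28
  Weekly reports 97 × 0.18 = 17.46
  Oral exam 99 × 0.06 = 5.94
  Final exam 97 × 0.26 = 25.22
  Capstone 73 × 0.07 = 5.11
Sum = 88.42
88.42 is ≥ 88 and < 91 → B+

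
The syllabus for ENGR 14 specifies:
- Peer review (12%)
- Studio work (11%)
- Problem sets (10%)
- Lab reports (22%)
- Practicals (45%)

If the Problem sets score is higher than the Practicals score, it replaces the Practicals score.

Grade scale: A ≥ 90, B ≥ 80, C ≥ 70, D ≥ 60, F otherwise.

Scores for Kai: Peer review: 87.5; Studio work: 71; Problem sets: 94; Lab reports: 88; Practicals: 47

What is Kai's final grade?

Problem sets (94) > Practicals (47), so Practicals counts as 94.
Weighted total:
  Peer review 87.5 × 0.12 = 10.5
  Studio work 71 × 0.11 = 7.81
  Problem sets 94 × 0.1 = 9.4
  Lab reports 88 × 0.22 = 19.36
  Practicals 94 × 0.45 = 42.3
Sum = 89.37
89.37 is ≥ 80 and < 90 → B

B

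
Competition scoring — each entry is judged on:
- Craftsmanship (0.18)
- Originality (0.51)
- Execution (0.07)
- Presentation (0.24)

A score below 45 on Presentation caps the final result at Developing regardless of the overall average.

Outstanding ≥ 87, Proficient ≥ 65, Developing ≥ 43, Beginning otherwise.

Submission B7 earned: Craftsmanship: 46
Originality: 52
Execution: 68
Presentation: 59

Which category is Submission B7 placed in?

Developing

Presentation score 59 ≥ 45: minimum met.
Weighted total:
  Craftsmanship 46 × 0.18 = 8.28
  Originality 52 × 0.51 = 26.52
  Execution 68 × 0.07 = 4.76
  Presentation 59 × 0.24 = 14.16
Sum = 53.72
53.72 is ≥ 43 and < 65 → Developing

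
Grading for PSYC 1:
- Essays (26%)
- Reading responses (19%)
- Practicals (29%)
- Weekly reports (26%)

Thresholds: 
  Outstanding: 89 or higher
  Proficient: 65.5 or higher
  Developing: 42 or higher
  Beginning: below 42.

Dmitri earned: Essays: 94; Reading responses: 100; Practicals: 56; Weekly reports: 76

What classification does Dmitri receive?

Weighted total:
  Essays 94 × 0.26 = 24.44
  Reading responses 100 × 0.19 = 19
  Practicals 56 × 0.29 = 16.24
  Weekly reports 76 × 0.26 = 19.76
Sum = 79.44
79.44 is ≥ 65.5 and < 89 → Proficient

Proficient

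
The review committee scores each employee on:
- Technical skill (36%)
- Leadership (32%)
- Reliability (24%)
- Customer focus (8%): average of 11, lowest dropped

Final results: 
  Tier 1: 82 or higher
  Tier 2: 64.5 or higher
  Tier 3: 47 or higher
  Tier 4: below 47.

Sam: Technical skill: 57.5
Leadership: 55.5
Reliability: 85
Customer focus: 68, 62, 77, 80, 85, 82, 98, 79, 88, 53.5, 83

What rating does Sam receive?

Customer focus: drop 53.5 → average of remaining 10 = 802/10 = 80.2
Weighted total:
  Technical skill 57.5 × 0.36 = 20.7
  Leadership 55.5 × 0.32 = 17.76
  Reliability 85 × 0.24 = 20.4
  Customer focus 80.2 × 0.08 = 6.416
Sum = 65.276
65.276 is ≥ 64.5 and < 82 → Tier 2

Tier 2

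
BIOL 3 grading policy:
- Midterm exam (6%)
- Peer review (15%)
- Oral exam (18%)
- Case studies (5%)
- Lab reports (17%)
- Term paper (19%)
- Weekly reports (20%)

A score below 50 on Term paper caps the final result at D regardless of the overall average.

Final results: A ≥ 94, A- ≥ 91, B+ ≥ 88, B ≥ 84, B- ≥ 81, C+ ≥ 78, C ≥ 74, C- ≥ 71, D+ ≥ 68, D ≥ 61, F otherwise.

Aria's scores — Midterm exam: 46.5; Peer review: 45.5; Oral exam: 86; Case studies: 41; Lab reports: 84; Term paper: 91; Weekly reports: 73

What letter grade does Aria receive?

Term paper score 91 ≥ 50: minimum met.
Weighted total:
  Midterm exam 46.5 × 0.06 = 2.79
  Peer review 45.5 × 0.15 = 6.825
  Oral exam 86 × 0.18 = 15.48
  Case studies 41 × 0.05 = 2.05
  Lab reports 84 × 0.17 = 14.28
  Term paper 91 × 0.19 = 17.29
  Weekly reports 73 × 0.2 = 14.6
Sum = 73.315
73.315 is ≥ 71 and < 74 → C-

C-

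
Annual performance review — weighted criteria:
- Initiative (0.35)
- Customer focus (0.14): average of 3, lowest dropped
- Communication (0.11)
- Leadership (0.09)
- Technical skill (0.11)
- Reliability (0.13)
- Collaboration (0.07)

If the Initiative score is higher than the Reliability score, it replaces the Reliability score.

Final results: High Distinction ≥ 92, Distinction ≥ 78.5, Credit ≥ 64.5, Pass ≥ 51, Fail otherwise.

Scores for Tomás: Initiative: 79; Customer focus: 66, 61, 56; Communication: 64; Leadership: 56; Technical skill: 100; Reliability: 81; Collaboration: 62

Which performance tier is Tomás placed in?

Credit

Customer focus: drop 56 → average of remaining 2 = 127/2 = 63.5
Initiative (79) ≤ Reliability (81), so Reliability stays at 81.
Weighted total:
  Initiative 79 × 0.35 = 27.65
  Customer focus 63.5 × 0.14 = 8.89
  Communication 64 × 0.11 = 7.04
  Leadership 56 × 0.09 = 5.04
  Technical skill 100 × 0.11 = 11
  Reliability 81 × 0.13 = 10.53
  Collaboration 62 × 0.07 = 4.34
Sum = 74.49
74.49 is ≥ 64.5 and < 78.5 → Credit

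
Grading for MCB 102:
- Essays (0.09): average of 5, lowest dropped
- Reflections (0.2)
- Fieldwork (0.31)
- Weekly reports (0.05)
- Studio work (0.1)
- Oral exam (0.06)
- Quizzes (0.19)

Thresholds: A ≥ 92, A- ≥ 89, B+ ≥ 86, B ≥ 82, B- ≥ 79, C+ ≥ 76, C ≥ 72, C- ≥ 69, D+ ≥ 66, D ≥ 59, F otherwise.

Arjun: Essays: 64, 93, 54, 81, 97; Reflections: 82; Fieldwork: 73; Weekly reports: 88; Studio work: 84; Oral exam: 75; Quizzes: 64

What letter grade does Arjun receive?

C+

Essays: drop 54 → average of remaining 4 = 335/4 = 83.75
Weighted total:
  Essays 83.75 × 0.09 = 7.5375
  Reflections 82 × 0.2 = 16.4
  Fieldwork 73 × 0.31 = 22.63
  Weekly reports 88 × 0.05 = 4.4
  Studio work 84 × 0.1 = 8.4
  Oral exam 75 × 0.06 = 4.5
  Quizzes 64 × 0.19 = 12.16
Sum = 76.0275
76.0275 is ≥ 76 and < 79 → C+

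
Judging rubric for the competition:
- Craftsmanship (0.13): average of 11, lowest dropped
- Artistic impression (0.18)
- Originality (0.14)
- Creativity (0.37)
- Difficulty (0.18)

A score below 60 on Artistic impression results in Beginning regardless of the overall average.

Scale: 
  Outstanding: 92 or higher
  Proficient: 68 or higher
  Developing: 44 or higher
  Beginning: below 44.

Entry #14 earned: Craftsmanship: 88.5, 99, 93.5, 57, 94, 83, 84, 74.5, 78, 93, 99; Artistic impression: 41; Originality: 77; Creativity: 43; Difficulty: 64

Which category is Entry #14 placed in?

Craftsmanship: drop 57 → average of remaining 10 = 886.5/10 = 88.65
Artistic impression score 41 < 60: minimum not met.
Weighted total:
  Craftsmanship 88.65 × 0.13 = 11.5245
  Artistic impression 41 × 0.18 = 7.38
  Originality 77 × 0.14 = 10.78
  Creativity 43 × 0.37 = 15.91
  Difficulty 64 × 0.18 = 11.52
Sum = 57.1145
Because the Artistic impression minimum was not met, the result is Beginning.

Beginning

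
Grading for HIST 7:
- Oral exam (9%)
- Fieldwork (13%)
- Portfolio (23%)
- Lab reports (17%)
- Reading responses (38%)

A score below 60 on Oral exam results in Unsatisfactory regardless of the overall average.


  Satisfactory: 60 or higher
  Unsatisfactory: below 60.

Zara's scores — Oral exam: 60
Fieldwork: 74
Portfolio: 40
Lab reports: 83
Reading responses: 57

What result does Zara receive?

Oral exam score 60 ≥ 60: minimum met.
Weighted total:
  Oral exam 60 × 0.09 = 5.4
  Fieldwork 74 × 0.13 = 9.62
  Portfolio 40 × 0.23 = 9.2
  Lab reports 83 × 0.17 = 14.11
  Reading responses 57 × 0.38 = 21.66
Sum = 59.99
59.99 < 60 → Unsatisfactory

Unsatisfactory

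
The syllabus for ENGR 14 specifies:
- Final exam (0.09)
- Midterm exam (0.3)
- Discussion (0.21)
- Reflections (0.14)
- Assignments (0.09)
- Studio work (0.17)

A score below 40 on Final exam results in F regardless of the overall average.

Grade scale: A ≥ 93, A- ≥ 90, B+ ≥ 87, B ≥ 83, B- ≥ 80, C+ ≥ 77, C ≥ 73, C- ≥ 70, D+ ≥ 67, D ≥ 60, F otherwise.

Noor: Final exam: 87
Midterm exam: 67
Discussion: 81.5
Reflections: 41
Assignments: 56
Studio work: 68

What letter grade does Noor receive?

Final exam score 87 ≥ 40: minimum met.
Weighted total:
  Final exam 87 × 0.09 = 7.83
  Midterm exam 67 × 0.3 = 20.1
  Discussion 81.5 × 0.21 = 17.115
  Reflections 41 × 0.14 = 5.74
  Assignments 56 × 0.09 = 5.04
  Studio work 68 × 0.17 = 11.56
Sum = 67.385
67.385 is ≥ 67 and < 70 → D+

D+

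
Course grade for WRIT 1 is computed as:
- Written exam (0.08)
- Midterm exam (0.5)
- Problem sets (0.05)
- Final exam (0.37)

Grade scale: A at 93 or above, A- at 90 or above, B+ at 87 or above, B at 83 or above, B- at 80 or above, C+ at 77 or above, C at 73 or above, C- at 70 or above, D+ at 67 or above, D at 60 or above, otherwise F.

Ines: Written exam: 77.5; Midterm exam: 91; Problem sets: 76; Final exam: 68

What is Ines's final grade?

Weighted total:
  Written exam 77.5 × 0.08 = 6.2
  Midterm exam 91 × 0.5 = 45.5
  Problem sets 76 × 0.05 = 3.8
  Final exam 68 × 0.37 = 25.16
Sum = 80.66
80.66 is ≥ 80 and < 83 → B-

B-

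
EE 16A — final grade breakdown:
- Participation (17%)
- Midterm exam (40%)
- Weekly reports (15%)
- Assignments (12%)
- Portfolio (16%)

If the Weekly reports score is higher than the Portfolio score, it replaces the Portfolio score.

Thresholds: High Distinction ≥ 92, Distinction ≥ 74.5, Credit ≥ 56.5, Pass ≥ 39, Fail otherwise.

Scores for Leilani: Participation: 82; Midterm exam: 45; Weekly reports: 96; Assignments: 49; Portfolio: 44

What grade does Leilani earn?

Credit

Weekly reports (96) > Portfolio (44), so Portfolio counts as 96.
Weighted total:
  Participation 82 × 0.17 = 13.94
  Midterm exam 45 × 0.4 = 18
  Weekly reports 96 × 0.15 = 14.4
  Assignments 49 × 0.12 = 5.88
  Portfolio 96 × 0.16 = 15.36
Sum = 67.58
67.58 is ≥ 56.5 and < 74.5 → Credit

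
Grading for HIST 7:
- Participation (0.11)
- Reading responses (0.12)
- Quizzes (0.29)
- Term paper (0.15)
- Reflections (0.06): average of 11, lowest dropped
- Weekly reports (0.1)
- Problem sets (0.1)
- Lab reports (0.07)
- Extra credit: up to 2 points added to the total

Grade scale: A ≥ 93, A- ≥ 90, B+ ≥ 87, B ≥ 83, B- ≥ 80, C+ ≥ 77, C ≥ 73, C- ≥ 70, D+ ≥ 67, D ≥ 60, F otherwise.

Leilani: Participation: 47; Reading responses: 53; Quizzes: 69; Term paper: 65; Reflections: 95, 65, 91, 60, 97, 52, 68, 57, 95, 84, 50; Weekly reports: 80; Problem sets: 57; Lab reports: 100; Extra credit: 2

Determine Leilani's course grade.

D+

Reflections: drop 50 → average of remaining 10 = 764/10 = 76.4
Weighted total:
  Participation 47 × 0.11 = 5.17
  Reading responses 53 × 0.12 = 6.36
  Quizzes 69 × 0.29 = 20.01
  Term paper 65 × 0.15 = 9.75
  Reflections 76.4 × 0.06 = 4.584
  Weekly reports 80 × 0.1 = 8
  Problem sets 57 × 0.1 = 5.7
  Lab reports 100 × 0.07 = 7
Sum = 66.574
Extra credit: 66.574 + 2 = 68.574
68.574 is ≥ 67 and < 70 → D+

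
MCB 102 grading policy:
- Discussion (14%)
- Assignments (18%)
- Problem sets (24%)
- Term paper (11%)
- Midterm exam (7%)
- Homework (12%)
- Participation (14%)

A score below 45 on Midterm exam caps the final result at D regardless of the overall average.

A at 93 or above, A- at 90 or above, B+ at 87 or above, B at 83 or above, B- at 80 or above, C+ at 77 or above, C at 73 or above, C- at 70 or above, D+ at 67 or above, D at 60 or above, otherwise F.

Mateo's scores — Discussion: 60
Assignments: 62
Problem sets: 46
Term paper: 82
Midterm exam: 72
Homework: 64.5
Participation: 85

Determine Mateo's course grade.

D

Midterm exam score 72 ≥ 45: minimum met.
Weighted total:
  Discussion 60 × 0.14 = 8.4
  Assignments 62 × 0.18 = 11.16
  Problem sets 46 × 0.24 = 11.04
  Term paper 82 × 0.11 = 9.02
  Midterm exam 72 × 0.07 = 5.04
  Homework 64.5 × 0.12 = 7.74
  Participation 85 × 0.14 = 11.9
Sum = 64.3
64.3 is ≥ 60 and < 67 → D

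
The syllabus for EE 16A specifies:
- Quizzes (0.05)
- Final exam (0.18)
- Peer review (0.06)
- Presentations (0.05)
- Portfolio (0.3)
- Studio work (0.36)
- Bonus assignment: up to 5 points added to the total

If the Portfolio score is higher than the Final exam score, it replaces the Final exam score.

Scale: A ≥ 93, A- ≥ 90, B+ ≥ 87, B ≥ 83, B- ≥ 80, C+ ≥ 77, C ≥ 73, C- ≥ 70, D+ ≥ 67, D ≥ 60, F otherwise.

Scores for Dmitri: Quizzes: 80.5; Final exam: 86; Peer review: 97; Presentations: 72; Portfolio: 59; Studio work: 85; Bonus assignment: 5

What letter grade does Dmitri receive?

Portfolio (59) ≤ Final exam (86), so Final exam stays at 86.
Weighted total:
  Quizzes 80.5 × 0.05 = 4.025
  Final exam 86 × 0.18 = 15.48
  Peer review 97 × 0.06 = 5.82
  Presentations 72 × 0.05 = 3.6
  Portfolio 59 × 0.3 = 17.7
  Studio work 85 × 0.36 = 30.6
Sum = 77.225
Bonus assignment: 77.225 + 5 = 82.225
82.225 is ≥ 80 and < 83 → B-

B-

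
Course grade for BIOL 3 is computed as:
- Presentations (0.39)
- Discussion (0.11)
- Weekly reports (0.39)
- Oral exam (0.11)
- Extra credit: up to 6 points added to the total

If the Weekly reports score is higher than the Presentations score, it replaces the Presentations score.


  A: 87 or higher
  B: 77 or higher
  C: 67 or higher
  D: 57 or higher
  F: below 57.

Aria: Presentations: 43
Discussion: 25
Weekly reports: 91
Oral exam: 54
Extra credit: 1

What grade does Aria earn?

Weekly reports (91) > Presentations (43), so Presentations counts as 91.
Weighted total:
  Presentations 91 × 0.39 = 35.49
  Discussion 25 × 0.11 = 2.75
  Weekly reports 91 × 0.39 = 35.49
  Oral exam 54 × 0.11 = 5.94
Sum = 79.67
Extra credit: 79.67 + 1 = 80.67
80.67 is ≥ 77 and < 87 → B

B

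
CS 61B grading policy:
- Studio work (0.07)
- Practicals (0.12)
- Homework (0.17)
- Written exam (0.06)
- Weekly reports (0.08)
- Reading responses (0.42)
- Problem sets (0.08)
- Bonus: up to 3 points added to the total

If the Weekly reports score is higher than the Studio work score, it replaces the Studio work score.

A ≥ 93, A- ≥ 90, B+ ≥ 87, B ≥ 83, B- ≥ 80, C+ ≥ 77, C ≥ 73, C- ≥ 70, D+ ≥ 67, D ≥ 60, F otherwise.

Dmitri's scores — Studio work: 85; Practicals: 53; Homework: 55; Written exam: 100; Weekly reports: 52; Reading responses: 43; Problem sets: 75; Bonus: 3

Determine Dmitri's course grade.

F

Weekly reports (52) ≤ Studio work (85), so Studio work stays at 85.
Weighted total:
  Studio work 85 × 0.07 = 5.95
  Practicals 53 × 0.12 = 6.36
  Homework 55 × 0.17 = 9.35
  Written exam 100 × 0.06 = 6
  Weekly reports 52 × 0.08 = 4.16
  Reading responses 43 × 0.42 = 18.06
  Problem sets 75 × 0.08 = 6
Sum = 55.88
Bonus: 55.88 + 3 = 58.88
58.88 < 60 → F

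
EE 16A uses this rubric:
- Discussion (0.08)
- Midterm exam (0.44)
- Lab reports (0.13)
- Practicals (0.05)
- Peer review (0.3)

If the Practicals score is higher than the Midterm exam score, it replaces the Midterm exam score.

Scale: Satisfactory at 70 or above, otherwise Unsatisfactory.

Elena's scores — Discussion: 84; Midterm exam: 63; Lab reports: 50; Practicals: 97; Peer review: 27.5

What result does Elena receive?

Unsatisfactory

Practicals (97) > Midterm exam (63), so Midterm exam counts as 97.
Weighted total:
  Discussion 84 × 0.08 = 6.72
  Midterm exam 97 × 0.44 = 42.68
  Lab reports 50 × 0.13 = 6.5
  Practicals 97 × 0.05 = 4.85
  Peer review 27.5 × 0.3 = 8.25
Sum = 69
69 < 70 → Unsatisfactory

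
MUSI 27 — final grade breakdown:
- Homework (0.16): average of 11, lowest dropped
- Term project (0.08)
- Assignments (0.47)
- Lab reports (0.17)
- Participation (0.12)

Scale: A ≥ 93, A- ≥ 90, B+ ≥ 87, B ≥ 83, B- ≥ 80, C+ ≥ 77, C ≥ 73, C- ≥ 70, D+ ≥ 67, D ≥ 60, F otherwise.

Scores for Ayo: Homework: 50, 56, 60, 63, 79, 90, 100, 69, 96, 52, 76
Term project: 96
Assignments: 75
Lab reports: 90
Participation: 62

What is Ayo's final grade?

C+

Homework: drop 50 → average of remaining 10 = 741/10 = 74.1
Weighted total:
  Homework 74.1 × 0.16 = 11.856
  Term project 96 × 0.08 = 7.68
  Assignments 75 × 0.47 = 35.25
  Lab reports 90 × 0.17 = 15.3
  Participation 62 × 0.12 = 7.44
Sum = 77.526
77.526 is ≥ 77 and < 80 → C+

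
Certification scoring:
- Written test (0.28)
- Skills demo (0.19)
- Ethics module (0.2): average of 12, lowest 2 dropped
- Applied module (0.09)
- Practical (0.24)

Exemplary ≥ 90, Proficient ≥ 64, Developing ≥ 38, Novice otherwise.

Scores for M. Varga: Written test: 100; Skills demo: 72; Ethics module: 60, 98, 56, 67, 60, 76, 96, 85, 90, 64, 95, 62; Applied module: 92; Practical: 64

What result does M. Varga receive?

Ethics module: drop 56, 60 → average of remaining 10 = 793/10 = 79.3
Weighted total:
  Written test 100 × 0.28 = 28
  Skills demo 72 × 0.19 = 13.68
  Ethics module 79.3 × 0.2 = 15.86
  Applied module 92 × 0.09 = 8.28
  Practical 64 × 0.24 = 15.36
Sum = 81.18
81.18 is ≥ 64 and < 90 → Proficient

Proficient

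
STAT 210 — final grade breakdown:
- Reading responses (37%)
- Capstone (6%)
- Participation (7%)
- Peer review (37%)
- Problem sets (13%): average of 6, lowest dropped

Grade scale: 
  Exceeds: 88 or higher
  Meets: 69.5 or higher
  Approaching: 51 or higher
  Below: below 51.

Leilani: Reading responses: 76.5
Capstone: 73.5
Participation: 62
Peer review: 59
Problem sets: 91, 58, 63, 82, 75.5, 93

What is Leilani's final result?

Problem sets: drop 58 → average of remaining 5 = 404.5/5 = 80.9
Weighted total:
  Reading responses 76.5 × 0.37 = 28.305
  Capstone 73.5 × 0.06 = 4.41
  Participation 62 × 0.07 = 4.34
  Peer review 59 × 0.37 = 21.83
  Problem sets 80.9 × 0.13 = 10.517
Sum = 69.402
69.402 is ≥ 51 and < 69.5 → Approaching

Approaching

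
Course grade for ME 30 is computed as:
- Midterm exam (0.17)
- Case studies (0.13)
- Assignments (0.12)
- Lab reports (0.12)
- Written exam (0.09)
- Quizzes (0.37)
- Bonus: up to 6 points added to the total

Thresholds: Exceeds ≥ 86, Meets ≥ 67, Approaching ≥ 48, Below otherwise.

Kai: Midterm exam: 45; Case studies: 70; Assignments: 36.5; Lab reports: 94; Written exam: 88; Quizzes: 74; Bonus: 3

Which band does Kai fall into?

Weighted total:
  Midterm exam 45 × 0.17 = 7.65
  Case studies 70 × 0.13 = 9.1
  Assignments 36.5 × 0.12 = 4.38
  Lab reports 94 × 0.12 = 11.28
  Written exam 88 × 0.09 = 7.92
  Quizzes 74 × 0.37 = 27.38
Sum = 67.71
Bonus: 67.71 + 3 = 70.71
70.71 is ≥ 67 and < 86 → Meets

Meets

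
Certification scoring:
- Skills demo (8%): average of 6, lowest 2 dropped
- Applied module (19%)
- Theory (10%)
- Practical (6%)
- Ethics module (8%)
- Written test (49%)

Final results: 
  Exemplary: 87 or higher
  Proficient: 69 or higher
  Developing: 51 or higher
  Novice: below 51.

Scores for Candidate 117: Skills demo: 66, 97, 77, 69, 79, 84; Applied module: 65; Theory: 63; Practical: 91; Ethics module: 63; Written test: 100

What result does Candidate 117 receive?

Skills demo: drop 66, 69 → average of remaining 4 = 337/4 = 84.25
Weighted total:
  Skills demo 84.25 × 0.08 = 6.74
  Applied module 65 × 0.19 = 12.35
  Theory 63 × 0.1 = 6.3
  Practical 91 × 0.06 = 5.46
  Ethics module 63 × 0.08 = 5.04
  Written test 100 × 0.49 = 49
Sum = 84.89
84.89 is ≥ 69 and < 87 → Proficient

Proficient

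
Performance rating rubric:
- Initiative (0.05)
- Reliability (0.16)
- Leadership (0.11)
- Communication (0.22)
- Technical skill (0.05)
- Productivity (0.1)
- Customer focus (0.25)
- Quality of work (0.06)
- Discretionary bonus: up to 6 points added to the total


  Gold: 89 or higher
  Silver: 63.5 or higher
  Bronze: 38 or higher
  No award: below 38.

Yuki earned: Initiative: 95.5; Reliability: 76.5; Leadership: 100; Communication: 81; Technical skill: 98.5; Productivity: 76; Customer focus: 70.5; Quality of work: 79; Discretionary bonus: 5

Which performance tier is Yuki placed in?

Silver

Weighted total:
  Initiative 95.5 × 0.05 = 4.775
  Reliability 76.5 × 0.16 = 12.24
  Leadership 100 × 0.11 = 11
  Communication 81 × 0.22 = 17.82
  Technical skill 98.5 × 0.05 = 4.925
  Productivity 76 × 0.1 = 7.6
  Customer focus 70.5 × 0.25 = 17.625
  Quality of work 79 × 0.06 = 4.74
Sum = 80.725
Discretionary bonus: 80.725 + 5 = 85.725
85.725 is ≥ 63.5 and < 89 → Silver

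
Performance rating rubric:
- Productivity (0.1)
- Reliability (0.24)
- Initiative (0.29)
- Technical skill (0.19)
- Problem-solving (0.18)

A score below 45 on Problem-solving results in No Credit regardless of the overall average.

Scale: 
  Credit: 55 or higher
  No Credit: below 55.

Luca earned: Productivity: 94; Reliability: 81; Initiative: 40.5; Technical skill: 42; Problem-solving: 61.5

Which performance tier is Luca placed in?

Credit

Problem-solving score 61.5 ≥ 45: minimum met.
Weighted total:
  Productivity 94 × 0.1 = 9.4
  Reliability 81 × 0.24 = 19.44
  Initiative 40.5 × 0.29 = 11.745
  Technical skill 42 × 0.19 = 7.98
  Problem-solving 61.5 × 0.18 = 11.07
Sum = 59.635
59.635 ≥ 55 → Credit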